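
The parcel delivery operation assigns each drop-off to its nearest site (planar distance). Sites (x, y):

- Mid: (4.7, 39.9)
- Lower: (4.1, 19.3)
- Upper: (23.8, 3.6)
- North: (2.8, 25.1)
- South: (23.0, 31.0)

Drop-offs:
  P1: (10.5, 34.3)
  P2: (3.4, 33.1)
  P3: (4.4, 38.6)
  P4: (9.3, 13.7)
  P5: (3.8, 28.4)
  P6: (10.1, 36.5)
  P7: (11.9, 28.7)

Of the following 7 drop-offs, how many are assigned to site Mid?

P1 → Mid
P2 → Mid
P3 → Mid
P4 → Lower
P5 → North
P6 → Mid
P7 → North
4 of the 7 go to Mid.

4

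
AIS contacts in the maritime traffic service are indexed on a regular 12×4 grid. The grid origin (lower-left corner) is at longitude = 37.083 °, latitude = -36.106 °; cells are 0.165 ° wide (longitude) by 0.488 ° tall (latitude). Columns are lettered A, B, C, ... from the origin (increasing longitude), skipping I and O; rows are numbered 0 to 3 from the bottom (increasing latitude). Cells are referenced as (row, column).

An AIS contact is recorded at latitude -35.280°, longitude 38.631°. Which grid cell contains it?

Column index: ⌊(38.631 − 37.083) / 0.165⌋ = ⌊9.382⌋ = 9 → column K
Row offset from origin: ⌊(-35.280 − -36.106) / 0.488⌋ = ⌊1.693⌋ = 1 → row 1

(1, K)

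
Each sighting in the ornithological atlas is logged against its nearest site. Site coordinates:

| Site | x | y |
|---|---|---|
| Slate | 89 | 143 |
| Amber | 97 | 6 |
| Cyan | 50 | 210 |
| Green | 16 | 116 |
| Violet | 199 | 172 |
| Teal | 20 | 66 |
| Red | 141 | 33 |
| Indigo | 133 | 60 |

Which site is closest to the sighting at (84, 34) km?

Amber

Squared distances to each site:
Slate: 11906.000; Amber: 953.000; Cyan: 32132.000; Green: 11348.000; Violet: 32269.000; Teal: 5120.000; Red: 3250.000; Indigo: 3077.000.
Minimum at Amber.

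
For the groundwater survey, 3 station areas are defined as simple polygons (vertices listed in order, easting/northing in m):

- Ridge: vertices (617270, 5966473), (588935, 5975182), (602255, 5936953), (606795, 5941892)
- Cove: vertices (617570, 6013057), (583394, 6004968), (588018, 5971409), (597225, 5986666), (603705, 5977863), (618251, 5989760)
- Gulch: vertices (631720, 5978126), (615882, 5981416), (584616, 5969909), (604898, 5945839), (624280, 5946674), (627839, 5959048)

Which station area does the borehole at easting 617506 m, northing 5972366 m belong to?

Gulch

Cast a ray rightward from (617506, 5972366). For each polygon, the edges (by vertex number in listed order) whose endpoints lie on opposite sides of northing = 5972366, where each meets that height, and whether that is right or left of the point:
Ridge: 1–2 at easting≈598096.9 (left), 2–3 at easting≈589916.2 (left) → 0 crossings.
Cove: 2–3 at easting≈587886.1 (left), 3–4 at easting≈588595.5 (left) → 0 crossings.
Gulch: 2–3 at easting≈591292.0 (left), 6–1 at easting≈630548.3 (right) → 1 crossing.
Only Gulch has an odd count, so the point is inside Gulch.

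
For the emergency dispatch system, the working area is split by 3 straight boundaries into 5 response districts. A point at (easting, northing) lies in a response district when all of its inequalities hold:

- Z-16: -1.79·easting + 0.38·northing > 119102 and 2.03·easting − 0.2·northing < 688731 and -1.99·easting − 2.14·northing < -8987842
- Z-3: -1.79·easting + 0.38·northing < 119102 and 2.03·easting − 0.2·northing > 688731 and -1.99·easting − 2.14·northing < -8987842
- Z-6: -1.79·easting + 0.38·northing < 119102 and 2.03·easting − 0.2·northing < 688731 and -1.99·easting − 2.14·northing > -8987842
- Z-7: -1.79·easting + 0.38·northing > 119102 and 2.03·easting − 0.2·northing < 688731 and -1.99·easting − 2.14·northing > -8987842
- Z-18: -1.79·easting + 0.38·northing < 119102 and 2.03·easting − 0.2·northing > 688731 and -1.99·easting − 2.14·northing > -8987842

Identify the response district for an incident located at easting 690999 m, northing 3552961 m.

Z-18

-1.79·690999 + 0.38·3552961 = 113236.970, which is < 119102
2.03·690999 − 0.2·3552961 = 692135.770, which is > 688731
-1.99·690999 − 2.14·3552961 = -8978424.550, which is > -8987842
This sign pattern matches Z-18.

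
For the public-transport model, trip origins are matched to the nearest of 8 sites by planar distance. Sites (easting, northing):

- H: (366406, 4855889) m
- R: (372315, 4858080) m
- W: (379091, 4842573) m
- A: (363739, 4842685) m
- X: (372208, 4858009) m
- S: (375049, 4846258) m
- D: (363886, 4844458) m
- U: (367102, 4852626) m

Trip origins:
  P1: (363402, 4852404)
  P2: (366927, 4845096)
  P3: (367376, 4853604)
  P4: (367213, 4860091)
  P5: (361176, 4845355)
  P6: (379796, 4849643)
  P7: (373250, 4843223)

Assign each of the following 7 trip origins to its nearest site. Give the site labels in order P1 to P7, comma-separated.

U, D, U, H, D, S, S

P1 → U (d²=13739284.00)
P2 → D (d²=9654725.00)
P3 → U (d²=1031560.00)
P4 → H (d²=18308053.00)
P5 → D (d²=8148709.00)
P6 → S (d²=33992234.00)
P7 → S (d²=12447626.00)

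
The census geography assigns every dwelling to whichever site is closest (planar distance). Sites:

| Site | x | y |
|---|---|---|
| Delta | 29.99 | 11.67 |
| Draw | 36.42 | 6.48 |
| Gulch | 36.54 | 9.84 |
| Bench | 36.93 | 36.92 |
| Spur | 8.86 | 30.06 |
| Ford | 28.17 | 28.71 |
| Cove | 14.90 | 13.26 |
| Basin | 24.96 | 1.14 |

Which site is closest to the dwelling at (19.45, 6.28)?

Basin

Squared distances to each site:
Delta: 140.144; Draw: 288.021; Gulch: 304.742; Bench: 1244.360; Spur: 677.636; Ford: 579.143; Cove: 69.423; Basin: 56.780.
Minimum at Basin.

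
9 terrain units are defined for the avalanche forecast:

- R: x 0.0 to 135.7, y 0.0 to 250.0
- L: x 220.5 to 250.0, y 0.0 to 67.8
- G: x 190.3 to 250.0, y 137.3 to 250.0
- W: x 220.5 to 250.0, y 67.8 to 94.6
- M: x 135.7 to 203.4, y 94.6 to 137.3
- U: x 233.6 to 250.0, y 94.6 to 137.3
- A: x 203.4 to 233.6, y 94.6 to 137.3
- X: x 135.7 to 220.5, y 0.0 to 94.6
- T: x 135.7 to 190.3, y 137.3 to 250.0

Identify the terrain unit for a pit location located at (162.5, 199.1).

The point has x = 162.5 and y = 199.1.
Only T satisfies 135.7 ≤ x ≤ 190.3 and 137.3 ≤ y ≤ 250.0.

T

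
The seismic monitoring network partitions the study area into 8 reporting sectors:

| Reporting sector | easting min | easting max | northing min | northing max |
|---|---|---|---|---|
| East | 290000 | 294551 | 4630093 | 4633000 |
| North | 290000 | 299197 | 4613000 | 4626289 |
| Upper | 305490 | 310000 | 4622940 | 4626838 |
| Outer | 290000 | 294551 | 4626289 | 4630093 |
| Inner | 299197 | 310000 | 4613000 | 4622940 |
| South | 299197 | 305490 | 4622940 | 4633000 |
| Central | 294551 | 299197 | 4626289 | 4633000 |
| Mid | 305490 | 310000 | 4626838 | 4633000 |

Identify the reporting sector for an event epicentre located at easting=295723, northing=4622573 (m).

North

The point has easting = 295723 and northing = 4622573.
Only North satisfies 290000 ≤ easting ≤ 299197 and 4613000 ≤ northing ≤ 4626289.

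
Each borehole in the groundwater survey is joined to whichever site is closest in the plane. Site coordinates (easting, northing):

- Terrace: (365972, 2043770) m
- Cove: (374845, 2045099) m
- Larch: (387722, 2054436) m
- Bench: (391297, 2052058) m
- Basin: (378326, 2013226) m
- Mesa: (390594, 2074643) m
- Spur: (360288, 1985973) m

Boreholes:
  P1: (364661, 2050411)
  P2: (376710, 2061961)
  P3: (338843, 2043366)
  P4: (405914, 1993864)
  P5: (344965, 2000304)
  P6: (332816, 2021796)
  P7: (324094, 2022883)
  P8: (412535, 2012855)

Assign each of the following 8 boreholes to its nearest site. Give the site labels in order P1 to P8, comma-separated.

Terrace, Larch, Terrace, Basin, Spur, Terrace, Terrace, Basin

P1 → Terrace (d²=45821602.00)
P2 → Larch (d²=177889769.00)
P3 → Terrace (d²=736145857.00)
P4 → Basin (d²=1135984788.00)
P5 → Spur (d²=440171890.00)
P6 → Terrace (d²=1582177012.00)
P7 → Terrace (d²=2190033653.00)
P8 → Basin (d²=1170393322.00)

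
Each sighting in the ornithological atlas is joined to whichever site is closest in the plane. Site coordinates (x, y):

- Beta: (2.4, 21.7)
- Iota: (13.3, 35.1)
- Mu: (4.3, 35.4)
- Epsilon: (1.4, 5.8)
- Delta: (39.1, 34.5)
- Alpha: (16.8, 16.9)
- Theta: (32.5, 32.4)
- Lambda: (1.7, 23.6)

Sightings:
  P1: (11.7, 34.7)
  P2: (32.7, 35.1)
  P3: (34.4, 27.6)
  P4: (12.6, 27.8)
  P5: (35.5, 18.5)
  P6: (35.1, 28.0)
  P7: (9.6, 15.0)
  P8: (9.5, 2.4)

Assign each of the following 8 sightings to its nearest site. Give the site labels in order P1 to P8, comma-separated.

Iota, Theta, Theta, Iota, Theta, Theta, Alpha, Epsilon

P1 → Iota (d²=2.72)
P2 → Theta (d²=7.33)
P3 → Theta (d²=26.65)
P4 → Iota (d²=53.78)
P5 → Theta (d²=202.21)
P6 → Theta (d²=26.12)
P7 → Alpha (d²=55.45)
P8 → Epsilon (d²=77.17)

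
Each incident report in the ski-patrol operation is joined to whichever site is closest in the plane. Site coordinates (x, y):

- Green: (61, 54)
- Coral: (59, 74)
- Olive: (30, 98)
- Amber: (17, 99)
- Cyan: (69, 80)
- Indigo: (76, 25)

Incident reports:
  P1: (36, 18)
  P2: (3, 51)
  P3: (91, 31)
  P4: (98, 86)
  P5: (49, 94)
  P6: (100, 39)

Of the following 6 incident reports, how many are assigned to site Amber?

P1 → Indigo
P2 → Amber
P3 → Indigo
P4 → Cyan
P5 → Olive
P6 → Indigo
1 of the 6 goes to Amber.

1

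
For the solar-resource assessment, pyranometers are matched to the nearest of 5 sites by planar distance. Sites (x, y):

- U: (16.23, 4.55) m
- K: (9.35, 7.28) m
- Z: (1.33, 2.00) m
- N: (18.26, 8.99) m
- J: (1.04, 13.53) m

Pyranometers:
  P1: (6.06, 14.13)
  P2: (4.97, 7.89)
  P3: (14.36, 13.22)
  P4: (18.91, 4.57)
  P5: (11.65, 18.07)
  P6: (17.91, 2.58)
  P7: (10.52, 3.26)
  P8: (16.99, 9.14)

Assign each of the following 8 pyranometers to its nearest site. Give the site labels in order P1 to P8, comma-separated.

P1 → J (d²=25.56)
P2 → K (d²=19.56)
P3 → N (d²=33.10)
P4 → U (d²=7.18)
P5 → K (d²=121.71)
P6 → U (d²=6.70)
P7 → K (d²=17.53)
P8 → N (d²=1.64)

J, K, N, U, K, U, K, N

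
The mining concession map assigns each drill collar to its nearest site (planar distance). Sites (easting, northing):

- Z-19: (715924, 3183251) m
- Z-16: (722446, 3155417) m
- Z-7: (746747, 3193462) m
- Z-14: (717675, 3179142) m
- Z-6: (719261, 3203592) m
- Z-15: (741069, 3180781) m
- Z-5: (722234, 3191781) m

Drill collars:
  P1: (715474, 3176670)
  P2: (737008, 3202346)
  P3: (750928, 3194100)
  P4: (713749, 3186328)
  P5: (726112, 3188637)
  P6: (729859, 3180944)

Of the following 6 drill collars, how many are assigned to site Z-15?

1

P1 → Z-14
P2 → Z-7
P3 → Z-7
P4 → Z-19
P5 → Z-5
P6 → Z-15
1 of the 6 goes to Z-15.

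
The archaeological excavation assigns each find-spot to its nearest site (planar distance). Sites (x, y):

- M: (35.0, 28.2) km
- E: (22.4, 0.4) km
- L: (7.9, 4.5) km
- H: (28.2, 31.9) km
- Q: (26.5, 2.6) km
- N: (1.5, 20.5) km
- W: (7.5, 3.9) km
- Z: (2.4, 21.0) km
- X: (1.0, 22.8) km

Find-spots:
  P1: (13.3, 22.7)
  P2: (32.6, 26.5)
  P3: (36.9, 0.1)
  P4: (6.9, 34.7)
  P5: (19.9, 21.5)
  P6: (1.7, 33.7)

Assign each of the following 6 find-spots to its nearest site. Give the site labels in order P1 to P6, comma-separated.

Z, M, Q, X, H, X

P1 → Z (d²=121.70)
P2 → M (d²=8.65)
P3 → Q (d²=114.41)
P4 → X (d²=176.42)
P5 → H (d²=177.05)
P6 → X (d²=119.30)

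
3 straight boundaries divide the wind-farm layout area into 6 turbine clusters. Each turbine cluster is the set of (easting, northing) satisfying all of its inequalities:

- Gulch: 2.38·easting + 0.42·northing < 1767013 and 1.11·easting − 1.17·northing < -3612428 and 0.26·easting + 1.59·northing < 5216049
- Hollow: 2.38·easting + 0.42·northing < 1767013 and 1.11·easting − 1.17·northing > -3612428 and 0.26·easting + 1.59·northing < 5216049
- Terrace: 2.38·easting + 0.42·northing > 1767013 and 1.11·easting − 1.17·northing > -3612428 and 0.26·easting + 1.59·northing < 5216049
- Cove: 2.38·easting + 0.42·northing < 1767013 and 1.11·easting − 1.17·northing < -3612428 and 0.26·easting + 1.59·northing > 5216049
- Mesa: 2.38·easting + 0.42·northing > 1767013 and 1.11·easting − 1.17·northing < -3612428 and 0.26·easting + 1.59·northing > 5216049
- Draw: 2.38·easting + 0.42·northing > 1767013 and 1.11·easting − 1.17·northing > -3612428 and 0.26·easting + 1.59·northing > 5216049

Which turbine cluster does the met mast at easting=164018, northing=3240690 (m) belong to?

Hollow

2.38·164018 + 0.42·3240690 = 1751452.640, which is < 1767013
1.11·164018 − 1.17·3240690 = -3609547.320, which is > -3612428
0.26·164018 + 1.59·3240690 = 5195341.780, which is < 5216049
This sign pattern matches Hollow.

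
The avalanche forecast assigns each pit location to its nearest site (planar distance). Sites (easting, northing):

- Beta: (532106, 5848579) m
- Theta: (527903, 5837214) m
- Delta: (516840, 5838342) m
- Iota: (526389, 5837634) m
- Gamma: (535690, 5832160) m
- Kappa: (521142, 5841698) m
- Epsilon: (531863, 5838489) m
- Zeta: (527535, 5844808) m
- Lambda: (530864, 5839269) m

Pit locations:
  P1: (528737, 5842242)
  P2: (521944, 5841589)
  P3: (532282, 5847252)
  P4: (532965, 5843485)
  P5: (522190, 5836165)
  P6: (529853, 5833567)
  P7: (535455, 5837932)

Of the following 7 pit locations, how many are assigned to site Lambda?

1

P1 → Zeta
P2 → Kappa
P3 → Beta
P4 → Lambda
P5 → Iota
P6 → Theta
P7 → Epsilon
1 of the 7 goes to Lambda.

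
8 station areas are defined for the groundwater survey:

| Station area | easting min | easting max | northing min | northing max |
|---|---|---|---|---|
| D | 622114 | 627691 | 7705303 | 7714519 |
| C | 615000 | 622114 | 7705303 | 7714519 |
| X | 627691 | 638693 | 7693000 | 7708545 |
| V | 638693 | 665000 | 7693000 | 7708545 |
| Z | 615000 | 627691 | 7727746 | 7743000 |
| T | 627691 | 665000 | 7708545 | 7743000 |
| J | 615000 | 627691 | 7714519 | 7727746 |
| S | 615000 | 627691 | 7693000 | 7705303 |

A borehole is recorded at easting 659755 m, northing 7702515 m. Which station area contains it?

V

The point has easting = 659755 and northing = 7702515.
Only V satisfies 638693 ≤ easting ≤ 665000 and 7693000 ≤ northing ≤ 7708545.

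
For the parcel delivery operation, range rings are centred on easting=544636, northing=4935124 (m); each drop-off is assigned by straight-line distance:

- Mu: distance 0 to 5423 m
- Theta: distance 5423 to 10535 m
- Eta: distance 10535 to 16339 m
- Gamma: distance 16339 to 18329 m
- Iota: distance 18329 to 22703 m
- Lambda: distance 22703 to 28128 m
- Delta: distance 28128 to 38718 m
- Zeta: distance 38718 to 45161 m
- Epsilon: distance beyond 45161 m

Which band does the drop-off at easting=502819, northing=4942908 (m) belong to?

Zeta

Distance = √((502819−544636)² + (4942908−4935124)²) = √(1748661489.000 + 60590656.000) = 42535.305 m.
38718 ≤ 42535.305 < 45161 → Zeta.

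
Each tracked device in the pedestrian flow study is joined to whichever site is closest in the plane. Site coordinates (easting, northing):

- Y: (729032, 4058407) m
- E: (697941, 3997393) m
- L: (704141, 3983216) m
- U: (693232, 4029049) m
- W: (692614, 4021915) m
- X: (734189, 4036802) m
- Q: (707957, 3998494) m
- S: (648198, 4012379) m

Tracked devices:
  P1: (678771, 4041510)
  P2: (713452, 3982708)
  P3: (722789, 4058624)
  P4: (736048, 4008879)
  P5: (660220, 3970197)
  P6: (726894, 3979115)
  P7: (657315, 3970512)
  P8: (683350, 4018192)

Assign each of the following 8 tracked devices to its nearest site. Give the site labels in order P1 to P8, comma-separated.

U, L, Y, X, S, L, S, W

P1 → U (d²=364397042.00)
P2 → L (d²=86952785.00)
P3 → Y (d²=39022138.00)
P4 → X (d²=783149810.00)
P5 → S (d²=1923849608.00)
P6 → L (d²=534517210.00)
P7 → S (d²=1835965378.00)
P8 → W (d²=99682425.00)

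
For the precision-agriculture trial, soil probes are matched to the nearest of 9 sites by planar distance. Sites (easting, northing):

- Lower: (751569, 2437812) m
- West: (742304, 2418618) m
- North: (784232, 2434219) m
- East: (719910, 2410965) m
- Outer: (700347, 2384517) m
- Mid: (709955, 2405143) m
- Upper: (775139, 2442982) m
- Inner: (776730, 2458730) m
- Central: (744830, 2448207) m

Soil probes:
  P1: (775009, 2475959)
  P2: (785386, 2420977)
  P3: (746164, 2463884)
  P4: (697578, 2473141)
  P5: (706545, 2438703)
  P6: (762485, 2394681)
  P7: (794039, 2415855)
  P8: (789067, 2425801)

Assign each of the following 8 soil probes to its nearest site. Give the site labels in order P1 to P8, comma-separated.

P1 → Inner (d²=299800282.00)
P2 → North (d²=176682280.00)
P3 → Central (d²=247547885.00)
P4 → Central (d²=2854455860.00)
P5 → East (d²=948019869.00)
P6 → West (d²=980252730.00)
P7 → North (d²=433413745.00)
P8 → North (d²=94239949.00)

Inner, North, Central, Central, East, West, North, North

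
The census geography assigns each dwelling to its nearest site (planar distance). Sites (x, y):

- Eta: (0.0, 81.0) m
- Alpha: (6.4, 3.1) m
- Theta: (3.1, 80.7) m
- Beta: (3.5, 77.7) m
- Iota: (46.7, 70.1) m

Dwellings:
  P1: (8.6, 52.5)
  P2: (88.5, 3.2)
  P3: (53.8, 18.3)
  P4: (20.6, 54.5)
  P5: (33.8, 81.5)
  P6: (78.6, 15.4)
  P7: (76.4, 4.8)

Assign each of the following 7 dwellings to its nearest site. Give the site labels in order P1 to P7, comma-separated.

P1 → Beta (d²=661.05)
P2 → Iota (d²=6222.85)
P3 → Alpha (d²=2477.80)
P4 → Beta (d²=830.65)
P5 → Iota (d²=296.37)
P6 → Iota (d²=4009.70)
P7 → Alpha (d²=4902.89)

Beta, Iota, Alpha, Beta, Iota, Iota, Alpha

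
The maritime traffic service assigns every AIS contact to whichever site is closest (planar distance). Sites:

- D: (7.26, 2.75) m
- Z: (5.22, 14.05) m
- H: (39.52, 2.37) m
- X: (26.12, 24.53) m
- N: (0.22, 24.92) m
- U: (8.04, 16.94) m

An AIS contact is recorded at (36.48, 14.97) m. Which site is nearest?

Squared distances to each site:
D: 1003.137; Z: 978.034; H: 168.002; X: 198.723; N: 1413.790; U: 812.714.
Minimum at H.

H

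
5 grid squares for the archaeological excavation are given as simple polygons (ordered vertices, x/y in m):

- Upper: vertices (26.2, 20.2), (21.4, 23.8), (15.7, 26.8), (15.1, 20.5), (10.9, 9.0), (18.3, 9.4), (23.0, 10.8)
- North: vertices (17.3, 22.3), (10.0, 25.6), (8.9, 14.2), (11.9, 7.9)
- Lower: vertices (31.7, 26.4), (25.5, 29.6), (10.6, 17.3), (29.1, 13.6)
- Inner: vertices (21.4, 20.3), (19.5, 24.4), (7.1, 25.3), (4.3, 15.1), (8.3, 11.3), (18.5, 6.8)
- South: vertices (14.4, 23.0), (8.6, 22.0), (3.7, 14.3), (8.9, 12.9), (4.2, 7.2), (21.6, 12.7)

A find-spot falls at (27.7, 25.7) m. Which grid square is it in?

Cast a ray rightward from (27.7, 25.7). For each polygon, the edges (by vertex number in listed order) whose endpoints lie on opposite sides of y = 25.7, where each meets that height, and whether that is right or left of the point:
Upper: 2–3 at x≈17.79 (left), 3–4 at x≈15.60 (left) → 0 crossings.
North: no edge straddles that height → 0 crossings.
Lower: 2–3 at x≈20.78 (left), 4–1 at x≈31.56 (right) → 1 crossing.
Inner: no edge straddles that height → 0 crossings.
South: no edge straddles that height → 0 crossings.
Only Lower has an odd count, so the point is inside Lower.

Lower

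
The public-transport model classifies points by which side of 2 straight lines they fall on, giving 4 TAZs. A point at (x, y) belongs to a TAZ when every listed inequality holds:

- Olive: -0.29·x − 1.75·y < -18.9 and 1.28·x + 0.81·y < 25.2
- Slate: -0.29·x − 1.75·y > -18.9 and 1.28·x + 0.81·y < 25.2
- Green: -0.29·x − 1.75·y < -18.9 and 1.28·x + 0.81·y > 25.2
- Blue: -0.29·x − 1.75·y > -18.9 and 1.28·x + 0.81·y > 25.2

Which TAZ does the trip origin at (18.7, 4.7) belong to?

-0.29·18.7 − 1.75·4.7 = -13.648, which is > -18.9
1.28·18.7 + 0.81·4.7 = 27.743, which is > 25.2
This sign pattern matches Blue.

Blue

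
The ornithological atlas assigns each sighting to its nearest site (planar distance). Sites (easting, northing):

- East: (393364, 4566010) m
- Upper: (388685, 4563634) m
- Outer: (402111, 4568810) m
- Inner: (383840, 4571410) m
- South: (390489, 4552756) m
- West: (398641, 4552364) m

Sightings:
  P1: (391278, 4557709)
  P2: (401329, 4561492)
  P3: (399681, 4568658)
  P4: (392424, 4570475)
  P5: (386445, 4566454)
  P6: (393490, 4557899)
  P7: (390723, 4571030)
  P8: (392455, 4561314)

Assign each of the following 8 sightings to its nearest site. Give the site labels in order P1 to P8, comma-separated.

P1 → South (d²=25154730.00)
P2 → Outer (d²=54164648.00)
P3 → Outer (d²=5928004.00)
P4 → East (d²=20819825.00)
P5 → Upper (d²=12970000.00)
P6 → South (d²=35456450.00)
P7 → East (d²=32175281.00)
P8 → Upper (d²=19595300.00)

South, Outer, Outer, East, Upper, South, East, Upper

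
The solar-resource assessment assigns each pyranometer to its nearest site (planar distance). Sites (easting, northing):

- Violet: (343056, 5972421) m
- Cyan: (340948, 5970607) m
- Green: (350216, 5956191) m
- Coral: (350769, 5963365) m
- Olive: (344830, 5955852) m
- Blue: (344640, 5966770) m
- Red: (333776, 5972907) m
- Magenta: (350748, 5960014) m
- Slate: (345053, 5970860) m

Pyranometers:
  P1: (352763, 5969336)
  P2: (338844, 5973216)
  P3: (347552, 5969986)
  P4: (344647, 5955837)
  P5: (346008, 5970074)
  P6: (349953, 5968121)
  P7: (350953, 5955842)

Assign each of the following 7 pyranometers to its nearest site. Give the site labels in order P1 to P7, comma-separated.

P1 → Coral (d²=39628877.00)
P2 → Cyan (d²=11233697.00)
P3 → Slate (d²=7008877.00)
P4 → Olive (d²=33714.00)
P5 → Slate (d²=1529821.00)
P6 → Coral (d²=23285392.00)
P7 → Green (d²=664970.00)

Coral, Cyan, Slate, Olive, Slate, Coral, Green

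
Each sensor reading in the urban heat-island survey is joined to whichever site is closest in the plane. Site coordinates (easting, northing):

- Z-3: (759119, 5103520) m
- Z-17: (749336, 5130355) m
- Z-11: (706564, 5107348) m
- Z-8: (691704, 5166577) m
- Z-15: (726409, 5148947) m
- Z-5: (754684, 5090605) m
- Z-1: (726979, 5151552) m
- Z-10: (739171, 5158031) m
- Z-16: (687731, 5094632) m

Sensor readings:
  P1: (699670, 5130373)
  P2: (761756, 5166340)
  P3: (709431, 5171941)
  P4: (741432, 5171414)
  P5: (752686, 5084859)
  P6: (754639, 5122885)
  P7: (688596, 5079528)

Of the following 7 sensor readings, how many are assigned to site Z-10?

2

P1 → Z-11
P2 → Z-10
P3 → Z-8
P4 → Z-10
P5 → Z-5
P6 → Z-17
P7 → Z-16
2 of the 7 go to Z-10.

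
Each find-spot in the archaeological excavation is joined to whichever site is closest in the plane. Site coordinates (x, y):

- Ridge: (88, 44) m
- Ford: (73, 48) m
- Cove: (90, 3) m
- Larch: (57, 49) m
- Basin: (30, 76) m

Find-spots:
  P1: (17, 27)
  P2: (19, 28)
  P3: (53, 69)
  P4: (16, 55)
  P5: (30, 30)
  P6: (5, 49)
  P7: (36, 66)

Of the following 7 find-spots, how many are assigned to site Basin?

P1 → Larch
P2 → Larch
P3 → Larch
P4 → Basin
P5 → Larch
P6 → Basin
P7 → Basin
3 of the 7 go to Basin.

3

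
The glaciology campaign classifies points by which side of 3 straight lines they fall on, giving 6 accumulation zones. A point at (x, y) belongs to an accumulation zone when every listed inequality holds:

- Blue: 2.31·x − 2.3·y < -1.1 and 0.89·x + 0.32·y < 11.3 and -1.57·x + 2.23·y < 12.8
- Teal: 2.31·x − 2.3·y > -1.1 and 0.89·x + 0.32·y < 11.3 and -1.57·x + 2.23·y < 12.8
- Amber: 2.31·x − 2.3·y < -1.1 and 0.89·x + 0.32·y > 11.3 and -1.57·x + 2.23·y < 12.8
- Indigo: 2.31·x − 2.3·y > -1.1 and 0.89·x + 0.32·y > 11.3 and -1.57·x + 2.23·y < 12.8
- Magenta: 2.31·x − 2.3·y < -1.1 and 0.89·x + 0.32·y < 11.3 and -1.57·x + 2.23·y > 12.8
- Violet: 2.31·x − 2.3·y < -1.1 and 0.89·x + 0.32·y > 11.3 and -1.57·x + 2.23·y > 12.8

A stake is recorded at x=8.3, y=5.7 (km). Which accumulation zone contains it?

Teal

2.31·8.3 − 2.3·5.7 = 6.063, which is > -1.1
0.89·8.3 + 0.32·5.7 = 9.211, which is < 11.3
-1.57·8.3 + 2.23·5.7 = -0.320, which is < 12.8
This sign pattern matches Teal.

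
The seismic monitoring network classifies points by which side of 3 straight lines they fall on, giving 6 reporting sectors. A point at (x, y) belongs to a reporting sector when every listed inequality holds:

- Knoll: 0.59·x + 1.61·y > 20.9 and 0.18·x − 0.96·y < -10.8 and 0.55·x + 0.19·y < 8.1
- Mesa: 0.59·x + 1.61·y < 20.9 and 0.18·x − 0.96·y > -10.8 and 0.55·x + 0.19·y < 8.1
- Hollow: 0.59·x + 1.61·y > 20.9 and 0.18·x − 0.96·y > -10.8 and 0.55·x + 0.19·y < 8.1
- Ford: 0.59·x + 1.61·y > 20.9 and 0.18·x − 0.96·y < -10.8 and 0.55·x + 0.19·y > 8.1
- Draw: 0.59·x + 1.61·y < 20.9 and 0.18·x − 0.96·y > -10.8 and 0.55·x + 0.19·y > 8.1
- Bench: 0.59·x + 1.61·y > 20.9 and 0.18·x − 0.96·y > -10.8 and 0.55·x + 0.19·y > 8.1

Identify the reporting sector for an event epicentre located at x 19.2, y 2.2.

Draw

0.59·19.2 + 1.61·2.2 = 14.870, which is < 20.9
0.18·19.2 − 0.96·2.2 = 1.344, which is > -10.8
0.55·19.2 + 0.19·2.2 = 10.978, which is > 8.1
This sign pattern matches Draw.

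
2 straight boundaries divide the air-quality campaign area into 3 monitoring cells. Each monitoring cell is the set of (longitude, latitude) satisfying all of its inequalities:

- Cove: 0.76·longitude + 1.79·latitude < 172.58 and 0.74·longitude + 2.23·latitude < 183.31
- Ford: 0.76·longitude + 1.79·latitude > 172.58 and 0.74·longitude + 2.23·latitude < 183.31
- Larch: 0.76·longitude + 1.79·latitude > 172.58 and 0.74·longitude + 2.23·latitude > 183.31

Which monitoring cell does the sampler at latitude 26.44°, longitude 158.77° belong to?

0.76·158.77 + 1.79·26.44 = 167.993, which is < 172.58
0.74·158.77 + 2.23·26.44 = 176.451, which is < 183.31
This sign pattern matches Cove.

Cove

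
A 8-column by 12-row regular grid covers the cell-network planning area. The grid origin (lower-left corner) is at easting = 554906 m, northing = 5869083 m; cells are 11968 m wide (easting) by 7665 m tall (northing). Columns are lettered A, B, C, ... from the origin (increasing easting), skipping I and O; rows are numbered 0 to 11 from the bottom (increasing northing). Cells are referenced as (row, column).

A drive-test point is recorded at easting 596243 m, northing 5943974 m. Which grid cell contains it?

Column index: ⌊(596243 − 554906) / 11968⌋ = ⌊3.454⌋ = 3 → column D
Row offset from origin: ⌊(5943974 − 5869083) / 7665⌋ = ⌊9.771⌋ = 9 → row 9

(9, D)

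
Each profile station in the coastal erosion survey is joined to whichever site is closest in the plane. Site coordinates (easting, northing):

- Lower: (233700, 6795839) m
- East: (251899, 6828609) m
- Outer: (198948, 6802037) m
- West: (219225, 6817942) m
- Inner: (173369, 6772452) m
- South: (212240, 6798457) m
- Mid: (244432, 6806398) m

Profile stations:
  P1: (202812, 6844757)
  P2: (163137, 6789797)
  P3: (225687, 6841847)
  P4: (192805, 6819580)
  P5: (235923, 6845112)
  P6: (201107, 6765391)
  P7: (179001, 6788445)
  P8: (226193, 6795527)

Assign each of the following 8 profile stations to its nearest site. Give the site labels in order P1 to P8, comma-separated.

P1 → West (d²=988430794.00)
P2 → Inner (d²=405542849.00)
P3 → West (d²=613206469.00)
P4 → Outer (d²=345493298.00)
P5 → East (d²=527581585.00)
P6 → Inner (d²=819254365.00)
P7 → Inner (d²=287495473.00)
P8 → Lower (d²=56452393.00)

West, Inner, West, Outer, East, Inner, Inner, Lower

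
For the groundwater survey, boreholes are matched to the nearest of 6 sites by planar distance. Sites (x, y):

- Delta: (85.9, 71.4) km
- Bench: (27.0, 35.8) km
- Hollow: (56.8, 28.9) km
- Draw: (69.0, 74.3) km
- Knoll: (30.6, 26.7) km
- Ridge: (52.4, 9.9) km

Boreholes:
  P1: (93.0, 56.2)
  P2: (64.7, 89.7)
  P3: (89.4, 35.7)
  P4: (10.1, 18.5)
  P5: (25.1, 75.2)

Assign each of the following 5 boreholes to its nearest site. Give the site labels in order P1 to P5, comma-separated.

P1 → Delta (d²=281.45)
P2 → Draw (d²=255.65)
P3 → Hollow (d²=1109.00)
P4 → Knoll (d²=487.49)
P5 → Bench (d²=1555.97)

Delta, Draw, Hollow, Knoll, Bench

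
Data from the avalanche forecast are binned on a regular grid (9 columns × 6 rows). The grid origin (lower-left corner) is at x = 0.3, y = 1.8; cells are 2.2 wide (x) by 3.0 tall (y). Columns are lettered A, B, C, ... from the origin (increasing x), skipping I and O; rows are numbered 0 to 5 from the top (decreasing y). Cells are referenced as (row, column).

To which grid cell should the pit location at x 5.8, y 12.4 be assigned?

Column index: ⌊(5.8 − 0.3) / 2.2⌋ = ⌊2.500⌋ = 2 → column C
Row offset from origin: ⌊(12.4 − 1.8) / 3.0⌋ = ⌊3.533⌋ = 3 → row 2 (counted from top)

(2, C)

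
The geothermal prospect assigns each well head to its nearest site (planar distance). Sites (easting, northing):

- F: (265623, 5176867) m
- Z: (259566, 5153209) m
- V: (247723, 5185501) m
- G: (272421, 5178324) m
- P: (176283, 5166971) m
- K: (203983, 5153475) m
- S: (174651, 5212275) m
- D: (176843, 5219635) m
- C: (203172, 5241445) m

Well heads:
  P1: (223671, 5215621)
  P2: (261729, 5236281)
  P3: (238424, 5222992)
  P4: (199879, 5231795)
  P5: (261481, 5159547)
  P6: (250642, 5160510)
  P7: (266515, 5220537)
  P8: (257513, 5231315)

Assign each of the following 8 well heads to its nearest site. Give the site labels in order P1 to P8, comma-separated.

P1 → C (d²=1087087977.00)
P2 → V (d²=2774776436.00)
P3 → V (d²=1492046482.00)
P4 → C (d²=103966349.00)
P5 → Z (d²=43837469.00)
P6 → Z (d²=132942377.00)
P7 → V (d²=1580660560.00)
P8 → V (d²=2194766696.00)

C, V, V, C, Z, Z, V, V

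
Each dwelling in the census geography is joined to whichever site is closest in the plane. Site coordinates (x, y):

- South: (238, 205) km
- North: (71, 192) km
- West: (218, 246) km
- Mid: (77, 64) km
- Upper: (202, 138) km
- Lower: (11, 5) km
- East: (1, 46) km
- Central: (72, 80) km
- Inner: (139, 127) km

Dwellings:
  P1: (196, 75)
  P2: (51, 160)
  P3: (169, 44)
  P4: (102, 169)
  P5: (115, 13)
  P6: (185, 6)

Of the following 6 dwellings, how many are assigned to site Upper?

P1 → Upper
P2 → North
P3 → Inner
P4 → North
P5 → Mid
P6 → Mid
1 of the 6 goes to Upper.

1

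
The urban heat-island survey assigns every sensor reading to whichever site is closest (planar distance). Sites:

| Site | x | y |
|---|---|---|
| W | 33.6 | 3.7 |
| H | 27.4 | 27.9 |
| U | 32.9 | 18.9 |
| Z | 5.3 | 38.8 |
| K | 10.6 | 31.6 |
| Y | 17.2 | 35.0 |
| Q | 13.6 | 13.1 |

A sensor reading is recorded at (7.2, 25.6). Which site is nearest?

Squared distances to each site:
W: 1176.570; H: 413.330; U: 705.380; Z: 177.850; K: 47.560; Y: 188.360; Q: 197.210.
Minimum at K.

K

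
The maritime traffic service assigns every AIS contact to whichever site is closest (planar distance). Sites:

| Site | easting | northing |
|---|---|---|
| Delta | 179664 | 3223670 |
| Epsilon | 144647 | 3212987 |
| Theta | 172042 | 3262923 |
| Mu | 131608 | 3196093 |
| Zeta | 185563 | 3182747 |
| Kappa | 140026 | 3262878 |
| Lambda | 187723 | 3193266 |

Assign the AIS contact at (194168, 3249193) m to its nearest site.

Squared distances to each site:
Delta: 861789545.000; Epsilon: 3763203877.000; Theta: 678072776.000; Mu: 6733363600.000; Zeta: 4489116941.000; Kappa: 3118635389.000; Lambda: 3169367354.000.
Minimum at Theta.

Theta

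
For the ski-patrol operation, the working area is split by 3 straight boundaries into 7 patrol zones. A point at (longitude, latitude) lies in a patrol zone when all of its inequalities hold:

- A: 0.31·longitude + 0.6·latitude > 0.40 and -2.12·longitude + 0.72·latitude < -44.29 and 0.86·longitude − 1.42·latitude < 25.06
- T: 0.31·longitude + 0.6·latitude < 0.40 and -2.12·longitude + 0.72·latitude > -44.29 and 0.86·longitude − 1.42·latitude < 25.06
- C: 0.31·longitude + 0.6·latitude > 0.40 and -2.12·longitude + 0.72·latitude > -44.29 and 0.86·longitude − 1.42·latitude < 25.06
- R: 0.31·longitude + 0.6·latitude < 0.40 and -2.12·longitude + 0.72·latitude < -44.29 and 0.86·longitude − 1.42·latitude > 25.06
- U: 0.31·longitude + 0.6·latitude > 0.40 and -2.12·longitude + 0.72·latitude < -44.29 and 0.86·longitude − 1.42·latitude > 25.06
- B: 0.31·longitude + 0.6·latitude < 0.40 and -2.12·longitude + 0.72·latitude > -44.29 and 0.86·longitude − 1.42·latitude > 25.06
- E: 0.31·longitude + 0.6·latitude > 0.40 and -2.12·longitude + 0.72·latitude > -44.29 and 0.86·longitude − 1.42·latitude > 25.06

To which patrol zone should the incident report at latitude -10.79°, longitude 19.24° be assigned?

R

0.31·19.24 + 0.6·-10.79 = -0.510, which is < 0.40
-2.12·19.24 + 0.72·-10.79 = -48.558, which is < -44.29
0.86·19.24 − 1.42·-10.79 = 31.868, which is > 25.06
This sign pattern matches R.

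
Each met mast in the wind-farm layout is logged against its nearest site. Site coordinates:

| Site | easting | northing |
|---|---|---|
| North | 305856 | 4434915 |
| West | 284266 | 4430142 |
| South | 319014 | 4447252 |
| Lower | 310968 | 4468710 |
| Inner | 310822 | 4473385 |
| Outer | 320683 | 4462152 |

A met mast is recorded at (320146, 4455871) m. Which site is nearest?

Squared distances to each site:
North: 643358036.000; West: 1949355841.000; South: 75568585.000; Lower: 249075605.000; Inner: 393677172.000; Outer: 39739330.000.
Minimum at Outer.

Outer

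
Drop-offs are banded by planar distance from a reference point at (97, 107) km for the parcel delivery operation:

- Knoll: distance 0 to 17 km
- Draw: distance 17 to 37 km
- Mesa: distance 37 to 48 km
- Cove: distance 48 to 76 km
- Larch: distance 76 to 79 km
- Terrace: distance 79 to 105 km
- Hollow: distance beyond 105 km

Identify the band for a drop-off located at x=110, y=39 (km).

Distance = √((110−97)² + (39−107)²) = √(169.000 + 4624.000) = 69.231 km.
48 ≤ 69.231 < 76 → Cove.

Cove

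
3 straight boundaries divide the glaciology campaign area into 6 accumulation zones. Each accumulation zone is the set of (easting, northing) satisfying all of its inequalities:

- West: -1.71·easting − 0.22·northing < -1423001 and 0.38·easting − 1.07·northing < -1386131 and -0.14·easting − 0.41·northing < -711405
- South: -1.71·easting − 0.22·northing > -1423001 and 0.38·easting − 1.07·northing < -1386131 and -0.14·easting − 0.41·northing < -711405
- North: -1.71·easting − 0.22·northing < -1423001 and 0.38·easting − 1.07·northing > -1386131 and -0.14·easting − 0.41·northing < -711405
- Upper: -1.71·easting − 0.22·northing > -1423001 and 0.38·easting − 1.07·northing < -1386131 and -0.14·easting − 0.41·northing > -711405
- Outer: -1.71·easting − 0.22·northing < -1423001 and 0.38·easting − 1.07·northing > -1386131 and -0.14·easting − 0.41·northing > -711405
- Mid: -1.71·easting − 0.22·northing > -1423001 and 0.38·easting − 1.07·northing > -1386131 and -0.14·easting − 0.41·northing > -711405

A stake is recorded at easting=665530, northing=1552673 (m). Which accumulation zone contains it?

West

-1.71·665530 − 0.22·1552673 = -1479644.360, which is < -1423001
0.38·665530 − 1.07·1552673 = -1408458.710, which is < -1386131
-0.14·665530 − 0.41·1552673 = -729770.130, which is < -711405
This sign pattern matches West.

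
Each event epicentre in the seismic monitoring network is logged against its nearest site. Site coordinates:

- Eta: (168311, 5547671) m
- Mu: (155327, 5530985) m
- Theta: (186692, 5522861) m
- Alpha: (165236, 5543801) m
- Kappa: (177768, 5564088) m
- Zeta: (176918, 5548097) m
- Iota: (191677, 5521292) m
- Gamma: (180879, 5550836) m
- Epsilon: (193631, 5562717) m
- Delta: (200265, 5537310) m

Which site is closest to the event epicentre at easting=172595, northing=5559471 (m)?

Kappa

Squared distances to each site:
Eta: 157592656.000; Mu: 1109636020.000; Theta: 1539017509.000; Alpha: 299703781.000; Kappa: 48076618.000; Zeta: 148056205.000; Iota: 1821758765.000; Gamma: 143187881.000; Epsilon: 453049812.000; Delta: 1256738821.000.
Minimum at Kappa.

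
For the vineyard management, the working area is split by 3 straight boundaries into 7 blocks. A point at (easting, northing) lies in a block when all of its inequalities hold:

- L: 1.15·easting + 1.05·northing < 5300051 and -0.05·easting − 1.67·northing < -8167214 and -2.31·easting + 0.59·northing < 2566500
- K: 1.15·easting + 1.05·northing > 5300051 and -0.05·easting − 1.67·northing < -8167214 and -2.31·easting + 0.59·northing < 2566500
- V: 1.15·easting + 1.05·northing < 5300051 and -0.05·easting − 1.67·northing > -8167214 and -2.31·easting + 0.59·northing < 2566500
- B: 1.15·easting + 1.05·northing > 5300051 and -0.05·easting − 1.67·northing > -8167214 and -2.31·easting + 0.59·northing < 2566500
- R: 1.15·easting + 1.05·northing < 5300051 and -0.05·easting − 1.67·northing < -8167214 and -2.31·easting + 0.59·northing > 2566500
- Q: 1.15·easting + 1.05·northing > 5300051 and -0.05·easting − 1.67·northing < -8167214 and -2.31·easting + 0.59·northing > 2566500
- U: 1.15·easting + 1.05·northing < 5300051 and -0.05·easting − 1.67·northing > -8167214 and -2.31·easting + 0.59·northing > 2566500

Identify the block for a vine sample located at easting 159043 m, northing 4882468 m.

1.15·159043 + 1.05·4882468 = 5309490.850, which is > 5300051
-0.05·159043 − 1.67·4882468 = -8161673.710, which is > -8167214
-2.31·159043 + 0.59·4882468 = 2513266.790, which is < 2566500
This sign pattern matches B.

B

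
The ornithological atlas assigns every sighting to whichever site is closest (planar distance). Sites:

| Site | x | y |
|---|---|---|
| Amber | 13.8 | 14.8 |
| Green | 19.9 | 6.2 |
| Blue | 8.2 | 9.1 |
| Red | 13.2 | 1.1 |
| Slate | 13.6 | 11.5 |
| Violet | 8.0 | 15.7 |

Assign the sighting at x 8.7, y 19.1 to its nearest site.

Squared distances to each site:
Amber: 44.500; Green: 291.850; Blue: 100.250; Red: 344.250; Slate: 81.770; Violet: 12.050.
Minimum at Violet.

Violet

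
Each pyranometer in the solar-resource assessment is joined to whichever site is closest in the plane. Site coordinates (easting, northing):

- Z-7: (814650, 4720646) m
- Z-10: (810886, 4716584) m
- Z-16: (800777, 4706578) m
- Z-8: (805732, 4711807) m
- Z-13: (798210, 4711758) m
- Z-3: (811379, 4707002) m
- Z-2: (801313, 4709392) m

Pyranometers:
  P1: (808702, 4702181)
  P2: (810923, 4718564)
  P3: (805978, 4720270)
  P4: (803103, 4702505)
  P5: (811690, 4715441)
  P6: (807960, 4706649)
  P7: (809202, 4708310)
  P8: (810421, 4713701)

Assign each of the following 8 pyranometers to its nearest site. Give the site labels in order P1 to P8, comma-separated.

P1 → Z-3 (d²=30408370.00)
P2 → Z-10 (d²=3921769.00)
P3 → Z-10 (d²=37675060.00)
P4 → Z-16 (d²=21999605.00)
P5 → Z-10 (d²=1952865.00)
P6 → Z-3 (d²=11814170.00)
P7 → Z-3 (d²=6450193.00)
P8 → Z-10 (d²=8527914.00)

Z-3, Z-10, Z-10, Z-16, Z-10, Z-3, Z-3, Z-10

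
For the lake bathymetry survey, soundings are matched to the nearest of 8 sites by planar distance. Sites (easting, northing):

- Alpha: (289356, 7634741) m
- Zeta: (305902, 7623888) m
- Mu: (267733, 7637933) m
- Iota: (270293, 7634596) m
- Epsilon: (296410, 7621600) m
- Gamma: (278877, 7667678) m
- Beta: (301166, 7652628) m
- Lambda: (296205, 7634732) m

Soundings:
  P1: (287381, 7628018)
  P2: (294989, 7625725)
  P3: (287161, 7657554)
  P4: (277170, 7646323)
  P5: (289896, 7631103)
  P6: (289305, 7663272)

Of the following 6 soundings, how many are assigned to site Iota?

P1 → Alpha
P2 → Epsilon
P3 → Gamma
P4 → Mu
P5 → Alpha
P6 → Gamma
0 of the 6 go to Iota.

0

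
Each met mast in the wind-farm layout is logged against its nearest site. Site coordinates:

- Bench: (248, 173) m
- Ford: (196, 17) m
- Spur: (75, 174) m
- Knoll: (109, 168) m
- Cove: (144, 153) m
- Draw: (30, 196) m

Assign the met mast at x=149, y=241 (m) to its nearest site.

Squared distances to each site:
Bench: 14425.000; Ford: 52385.000; Spur: 9965.000; Knoll: 6929.000; Cove: 7769.000; Draw: 16186.000.
Minimum at Knoll.

Knoll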